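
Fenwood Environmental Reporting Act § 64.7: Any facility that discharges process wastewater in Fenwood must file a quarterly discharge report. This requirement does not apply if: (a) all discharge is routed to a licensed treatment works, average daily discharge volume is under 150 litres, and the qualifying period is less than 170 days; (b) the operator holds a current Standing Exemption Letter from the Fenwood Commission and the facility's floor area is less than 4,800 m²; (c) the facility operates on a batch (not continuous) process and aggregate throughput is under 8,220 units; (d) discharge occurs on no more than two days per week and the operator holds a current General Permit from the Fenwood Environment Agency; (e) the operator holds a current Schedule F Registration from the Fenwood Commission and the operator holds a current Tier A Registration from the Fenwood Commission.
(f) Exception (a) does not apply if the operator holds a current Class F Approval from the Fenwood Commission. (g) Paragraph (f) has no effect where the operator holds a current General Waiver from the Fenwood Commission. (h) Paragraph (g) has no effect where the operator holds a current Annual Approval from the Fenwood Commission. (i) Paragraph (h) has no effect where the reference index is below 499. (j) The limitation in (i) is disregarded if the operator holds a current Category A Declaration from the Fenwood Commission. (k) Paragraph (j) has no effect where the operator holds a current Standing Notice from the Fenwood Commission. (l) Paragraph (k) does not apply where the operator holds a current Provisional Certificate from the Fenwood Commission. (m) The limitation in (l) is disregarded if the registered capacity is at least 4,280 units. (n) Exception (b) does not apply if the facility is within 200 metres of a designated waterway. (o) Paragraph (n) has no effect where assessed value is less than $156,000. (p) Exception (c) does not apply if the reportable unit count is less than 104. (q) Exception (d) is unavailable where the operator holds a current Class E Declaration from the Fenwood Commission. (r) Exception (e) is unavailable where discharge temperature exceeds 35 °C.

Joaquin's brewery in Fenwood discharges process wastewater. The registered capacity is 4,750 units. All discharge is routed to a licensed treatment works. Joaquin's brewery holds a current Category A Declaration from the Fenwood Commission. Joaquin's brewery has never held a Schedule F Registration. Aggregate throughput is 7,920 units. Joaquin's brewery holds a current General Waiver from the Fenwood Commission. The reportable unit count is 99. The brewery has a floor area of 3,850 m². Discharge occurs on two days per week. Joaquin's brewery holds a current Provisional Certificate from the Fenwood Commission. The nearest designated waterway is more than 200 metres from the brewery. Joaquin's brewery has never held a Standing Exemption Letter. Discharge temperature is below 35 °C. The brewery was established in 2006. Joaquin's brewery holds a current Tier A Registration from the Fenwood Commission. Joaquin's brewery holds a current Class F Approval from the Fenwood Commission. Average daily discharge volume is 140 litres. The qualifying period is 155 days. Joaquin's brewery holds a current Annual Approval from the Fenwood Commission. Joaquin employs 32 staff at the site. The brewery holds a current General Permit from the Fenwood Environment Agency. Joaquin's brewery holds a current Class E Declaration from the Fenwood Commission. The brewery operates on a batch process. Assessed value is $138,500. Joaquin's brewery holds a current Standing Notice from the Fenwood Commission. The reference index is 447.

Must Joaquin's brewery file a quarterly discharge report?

Exception (a)'s conditions are all satisfied: discharge is routed to a licensed treatment works; average daily discharge volume is 140 litres, under the 150 litres limit; the qualifying period is 155 days, less than the 170 days limit. As to paragraphs (f)–(m): (f) is triggered (a current Class F Approval is held), but is set aside by (g): (g) operates against (f): a current General Waiver is held. (h) applies (a current Annual Approval is held), but is set aside by (i): (i) operates against (h): the reference index is 447, below the 499 limit. (j) is triggered (a current Category A Declaration is held), but is displaced by (k): (k) applies — a current Standing Notice is held. (l) would limit (k) — a current Provisional Certificate is held — but (m) sets (l) aside: (m) operates — the registered capacity is 4,750 units, meeting the 4,280 units threshold. Exception (a) stands.
Exception (b) fails — there is no Standing Exemption Letter in force.
Exception (c)'s conditions are all satisfied: the facility operates on a batch process; aggregate throughput is 7,920 units, under the 8,220 units limit. However, paragraph (p) must be considered: (p) operates against (c): the reportable unit count is 99, less than the 104 limit. Exception (c) does not apply.
Exception (d) is satisfied on its face — discharge occurs on no more than two days per week; a current General Permit is held. But: (q) operates against (d): a current Class E Declaration is held. (d) is therefore removed.
Exception (e) does not apply: there is no Schedule F Registration in force.

No — exception (a) applies; Joaquin's brewery is not required to file a quarterly discharge report.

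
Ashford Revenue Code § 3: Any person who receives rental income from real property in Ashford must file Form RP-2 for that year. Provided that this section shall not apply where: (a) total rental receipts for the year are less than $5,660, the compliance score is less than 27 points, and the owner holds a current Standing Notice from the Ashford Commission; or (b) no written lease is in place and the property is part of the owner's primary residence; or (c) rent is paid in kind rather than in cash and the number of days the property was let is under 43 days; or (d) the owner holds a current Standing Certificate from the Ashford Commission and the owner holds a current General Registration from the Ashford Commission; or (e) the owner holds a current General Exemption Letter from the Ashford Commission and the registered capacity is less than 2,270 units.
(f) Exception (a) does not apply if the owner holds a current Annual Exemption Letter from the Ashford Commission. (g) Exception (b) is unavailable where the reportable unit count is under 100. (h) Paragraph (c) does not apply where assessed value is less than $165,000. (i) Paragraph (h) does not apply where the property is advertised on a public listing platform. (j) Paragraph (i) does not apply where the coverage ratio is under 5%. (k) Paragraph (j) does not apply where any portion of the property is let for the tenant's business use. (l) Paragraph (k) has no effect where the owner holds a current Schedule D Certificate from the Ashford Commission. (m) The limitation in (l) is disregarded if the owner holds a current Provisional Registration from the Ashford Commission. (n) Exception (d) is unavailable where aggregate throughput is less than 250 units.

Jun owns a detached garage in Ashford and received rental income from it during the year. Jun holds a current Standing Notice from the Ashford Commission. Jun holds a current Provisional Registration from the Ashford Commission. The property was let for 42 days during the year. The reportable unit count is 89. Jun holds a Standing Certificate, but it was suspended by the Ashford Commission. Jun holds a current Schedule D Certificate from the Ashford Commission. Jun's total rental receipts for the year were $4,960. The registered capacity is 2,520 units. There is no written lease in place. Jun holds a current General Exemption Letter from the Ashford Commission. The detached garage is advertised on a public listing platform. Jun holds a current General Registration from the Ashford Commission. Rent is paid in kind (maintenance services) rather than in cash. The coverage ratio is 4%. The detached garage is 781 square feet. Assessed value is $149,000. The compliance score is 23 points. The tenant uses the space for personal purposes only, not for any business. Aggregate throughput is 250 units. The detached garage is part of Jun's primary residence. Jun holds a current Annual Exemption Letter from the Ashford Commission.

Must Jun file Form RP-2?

Yes — Jun must file Form RP-2.

Exception (a) is satisfied on its face — total rental receipts for the year are $4,960, less than the $5,660 limit; the compliance score is 23 points, less than the 27 points limit; a current Standing Notice is held. However, paragraph (f) must be considered: (f) operates against (a): a current Annual Exemption Letter is held. Exception (a) does not apply.
Exception (b)'s conditions are all satisfied: there is no written lease; the detached garage is part of the primary residence. But applying paragraph (g): (g) is engaged — the reportable unit count is 89, under the 100 limit. So (b) is unavailable.
All of (c)'s requirements are met (rent is paid in kind; the number of days the property was let is 42 days, under the 43 days limit). But: (h) operates — assessed value is $149,000, less than the $165,000 limit. (i) would limit (h) — the property is publicly advertised — but (j) sets (i) aside: (j) operates against (i): the coverage ratio is 4%, under the 5% limit. (k), which would lift (j), does not operate here — the space is used for personal purposes only. (c) is therefore removed.
Exception (d) fails — no current Standing Certificate is held.
Exception (e) requires that the registered capacity is less than 2,270 units; but the registered capacity is 2,520 units, not less than 2,270 units, so (e) is unavailable.
No exception is made out. Jun falls within the general rule.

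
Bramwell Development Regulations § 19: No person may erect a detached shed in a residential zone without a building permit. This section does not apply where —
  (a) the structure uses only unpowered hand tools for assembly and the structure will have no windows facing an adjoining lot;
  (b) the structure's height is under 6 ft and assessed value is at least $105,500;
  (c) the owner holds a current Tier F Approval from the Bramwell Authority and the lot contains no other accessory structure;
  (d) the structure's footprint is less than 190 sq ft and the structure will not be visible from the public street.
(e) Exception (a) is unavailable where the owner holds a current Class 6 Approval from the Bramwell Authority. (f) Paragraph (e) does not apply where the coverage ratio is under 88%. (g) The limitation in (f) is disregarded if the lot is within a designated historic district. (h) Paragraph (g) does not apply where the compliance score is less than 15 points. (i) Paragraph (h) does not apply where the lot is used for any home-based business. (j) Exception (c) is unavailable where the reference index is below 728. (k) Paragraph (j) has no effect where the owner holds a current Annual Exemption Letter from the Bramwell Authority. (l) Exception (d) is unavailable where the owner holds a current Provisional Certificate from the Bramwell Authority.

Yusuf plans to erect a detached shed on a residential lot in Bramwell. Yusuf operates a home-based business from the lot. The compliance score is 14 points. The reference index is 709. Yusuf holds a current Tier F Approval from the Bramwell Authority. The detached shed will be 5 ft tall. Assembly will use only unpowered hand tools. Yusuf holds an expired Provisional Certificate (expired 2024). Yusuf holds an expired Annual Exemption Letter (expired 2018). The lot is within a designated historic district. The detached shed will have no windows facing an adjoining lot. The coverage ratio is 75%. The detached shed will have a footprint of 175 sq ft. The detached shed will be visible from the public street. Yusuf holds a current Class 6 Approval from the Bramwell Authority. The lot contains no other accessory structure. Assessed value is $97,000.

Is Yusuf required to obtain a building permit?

Yes — Yusuf must obtain a building permit.

Exception (a): assembly uses only hand tools; no windows face an adjoining lot — every condition holds. Turning to paragraphs (e)–(i): (e) operates against (a): a current Class 6 Approval is held. (f) would limit (e) — the coverage ratio is 75%, under the 88% limit — but (g) sets (f) aside: (g) operates against (f): the lot is in a historic district. (h) would limit (g) — the compliance score is 14 points, less than the 15 points limit — but (i) sets (h) aside: (i) operates — a home-based business operates on the lot. Exception (a) does not apply.
Exception (b) fails — assessed value is $97,000, short of $105,500.
Exception (c): a current Tier F Approval is held; the lot has no other accessory structure — every condition holds. However, paragraphs (j)–(k) must be considered: (j) is engaged — the reference index is 709, below the 728 limit. (k), which would lift (j), does not operate here — there is no Annual Exemption Letter in force. So (c) is unavailable.
Exception (d) fails — the structure will be visible from the street.
Every exception is unavailable, so the rule governs.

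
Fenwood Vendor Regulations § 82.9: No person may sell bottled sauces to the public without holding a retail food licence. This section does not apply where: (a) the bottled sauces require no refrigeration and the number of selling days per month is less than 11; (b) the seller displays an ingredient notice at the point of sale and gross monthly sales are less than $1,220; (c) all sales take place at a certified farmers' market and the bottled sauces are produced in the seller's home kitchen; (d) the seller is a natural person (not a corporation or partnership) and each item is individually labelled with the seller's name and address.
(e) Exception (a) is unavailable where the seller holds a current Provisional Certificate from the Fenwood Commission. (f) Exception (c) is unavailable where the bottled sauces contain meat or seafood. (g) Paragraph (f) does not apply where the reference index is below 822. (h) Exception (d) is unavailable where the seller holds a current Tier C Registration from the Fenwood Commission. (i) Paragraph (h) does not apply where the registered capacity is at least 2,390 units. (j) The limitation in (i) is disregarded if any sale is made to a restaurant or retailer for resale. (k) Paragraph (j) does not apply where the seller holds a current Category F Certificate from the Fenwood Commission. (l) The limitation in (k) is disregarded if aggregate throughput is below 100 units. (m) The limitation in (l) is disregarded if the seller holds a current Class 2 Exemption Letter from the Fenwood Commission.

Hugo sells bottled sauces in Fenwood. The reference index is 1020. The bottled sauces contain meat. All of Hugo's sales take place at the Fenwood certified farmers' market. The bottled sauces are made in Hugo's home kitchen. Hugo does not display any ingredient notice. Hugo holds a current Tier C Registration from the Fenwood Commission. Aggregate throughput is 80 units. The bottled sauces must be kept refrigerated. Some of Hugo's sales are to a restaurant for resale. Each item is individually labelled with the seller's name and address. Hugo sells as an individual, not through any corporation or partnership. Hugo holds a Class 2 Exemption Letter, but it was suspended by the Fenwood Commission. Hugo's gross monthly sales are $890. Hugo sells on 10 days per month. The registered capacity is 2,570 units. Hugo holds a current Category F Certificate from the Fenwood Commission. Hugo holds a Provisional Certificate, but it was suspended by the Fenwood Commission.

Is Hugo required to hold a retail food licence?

Yes — Hugo must hold a retail food licence.

Exception (a) requires that the bottled sauces require no refrigeration; but the bottled sauces require refrigeration, so (a) is unavailable.
Exception (b) requires that the seller displays an ingredient notice at the point of sale; but no ingredient notice is displayed, so (b) is unavailable.
Exception (c)'s conditions are all satisfied: all sales are at a certified farmers' market; the bottled sauces are home-kitchen produced. Turning to paragraphs (f)–(g): (f) applies — the bottled sauces contain meat. (g) is inapplicable (the reference index is 1,020, not below 822), so (f) stands. (c) is therefore removed.
All of (d)'s requirements are met (the seller is a natural person; items are individually labelled). But: (h) is engaged — a current Tier C Registration is held. (i) would limit (h) — the registered capacity is 2,570 units, meeting the 2,390 units threshold — but (j) sets (i) aside: (j) operates against (i): some sales are to a restaurant for resale. (k) applies (a current Category F Certificate is held), but yields to (l): (l) is triggered — aggregate throughput is 80 units, below the 100 units limit. (m) is inapplicable (the Class 2 Exemption Letter is not current), so (l) stands. Exception (d) does not apply.
No exception is made out. Hugo falls within the general rule.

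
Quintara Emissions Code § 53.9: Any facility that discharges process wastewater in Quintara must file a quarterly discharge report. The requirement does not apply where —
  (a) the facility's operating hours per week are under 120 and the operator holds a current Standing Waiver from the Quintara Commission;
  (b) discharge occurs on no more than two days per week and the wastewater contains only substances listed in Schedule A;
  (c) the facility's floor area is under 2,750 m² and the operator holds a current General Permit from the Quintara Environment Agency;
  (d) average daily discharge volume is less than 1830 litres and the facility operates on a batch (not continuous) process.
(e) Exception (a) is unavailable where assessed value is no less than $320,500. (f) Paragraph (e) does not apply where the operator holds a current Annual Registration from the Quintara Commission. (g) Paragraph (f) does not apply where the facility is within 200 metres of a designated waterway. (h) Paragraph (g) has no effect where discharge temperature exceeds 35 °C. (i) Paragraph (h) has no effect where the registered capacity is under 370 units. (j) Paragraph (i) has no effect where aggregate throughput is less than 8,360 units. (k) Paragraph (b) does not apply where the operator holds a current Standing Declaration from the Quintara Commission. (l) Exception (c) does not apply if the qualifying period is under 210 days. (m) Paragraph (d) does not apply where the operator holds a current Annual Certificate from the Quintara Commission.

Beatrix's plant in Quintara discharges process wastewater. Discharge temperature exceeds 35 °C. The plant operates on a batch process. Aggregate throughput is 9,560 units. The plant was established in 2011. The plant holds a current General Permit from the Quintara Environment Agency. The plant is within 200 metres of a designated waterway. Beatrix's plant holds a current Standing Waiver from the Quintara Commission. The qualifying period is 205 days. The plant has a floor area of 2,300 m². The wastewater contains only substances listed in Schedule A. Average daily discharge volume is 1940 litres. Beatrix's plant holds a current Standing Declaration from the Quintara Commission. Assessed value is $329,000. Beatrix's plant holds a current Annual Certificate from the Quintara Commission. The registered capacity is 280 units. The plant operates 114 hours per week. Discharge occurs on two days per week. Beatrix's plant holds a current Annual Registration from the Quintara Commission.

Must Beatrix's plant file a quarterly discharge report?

Exception (a) is satisfied on its face — the facility's operating hours per week are 114, under the 120 limit; a current Standing Waiver is held. However, paragraphs (e)–(j) must be considered: (e) applies — assessed value is $329,000, meeting the $320,500 threshold. (f) would limit (e) — a current Annual Registration is held — but (g) sets (f) aside: (g) operates against (f): the plant is within 200 m of a designated waterway. (h) would limit (g) — discharge temperature exceeds 35 °C — but (i) sets (h) aside: (i) operates against (h): the registered capacity is 280 units, under the 370 units limit. (j) is inapplicable (aggregate throughput is 9,560 units, not less than 8,360 units), so (i) stands. (a) is therefore removed.
Exception (b) is satisfied on its face — discharge occurs on no more than two days per week; the wastewater is Schedule-A-only. But applying paragraph (k): (k) operates against (b): a current Standing Declaration is held. (b) is therefore removed.
Exception (c)'s conditions are all satisfied: the facility's floor area is 2,300 m², under the 2,750 m² limit; a current General Permit is held. But applying paragraph (l): (l) is engaged — the qualifying period is 205 days, under the 210 days limit. Exception (c) does not apply.
Exception (d) fails — average daily discharge volume is 1940 litres, not less than 1830 litres.
No exception displaces § 53.9.

Yes — Beatrix's plant must file a quarterly discharge report.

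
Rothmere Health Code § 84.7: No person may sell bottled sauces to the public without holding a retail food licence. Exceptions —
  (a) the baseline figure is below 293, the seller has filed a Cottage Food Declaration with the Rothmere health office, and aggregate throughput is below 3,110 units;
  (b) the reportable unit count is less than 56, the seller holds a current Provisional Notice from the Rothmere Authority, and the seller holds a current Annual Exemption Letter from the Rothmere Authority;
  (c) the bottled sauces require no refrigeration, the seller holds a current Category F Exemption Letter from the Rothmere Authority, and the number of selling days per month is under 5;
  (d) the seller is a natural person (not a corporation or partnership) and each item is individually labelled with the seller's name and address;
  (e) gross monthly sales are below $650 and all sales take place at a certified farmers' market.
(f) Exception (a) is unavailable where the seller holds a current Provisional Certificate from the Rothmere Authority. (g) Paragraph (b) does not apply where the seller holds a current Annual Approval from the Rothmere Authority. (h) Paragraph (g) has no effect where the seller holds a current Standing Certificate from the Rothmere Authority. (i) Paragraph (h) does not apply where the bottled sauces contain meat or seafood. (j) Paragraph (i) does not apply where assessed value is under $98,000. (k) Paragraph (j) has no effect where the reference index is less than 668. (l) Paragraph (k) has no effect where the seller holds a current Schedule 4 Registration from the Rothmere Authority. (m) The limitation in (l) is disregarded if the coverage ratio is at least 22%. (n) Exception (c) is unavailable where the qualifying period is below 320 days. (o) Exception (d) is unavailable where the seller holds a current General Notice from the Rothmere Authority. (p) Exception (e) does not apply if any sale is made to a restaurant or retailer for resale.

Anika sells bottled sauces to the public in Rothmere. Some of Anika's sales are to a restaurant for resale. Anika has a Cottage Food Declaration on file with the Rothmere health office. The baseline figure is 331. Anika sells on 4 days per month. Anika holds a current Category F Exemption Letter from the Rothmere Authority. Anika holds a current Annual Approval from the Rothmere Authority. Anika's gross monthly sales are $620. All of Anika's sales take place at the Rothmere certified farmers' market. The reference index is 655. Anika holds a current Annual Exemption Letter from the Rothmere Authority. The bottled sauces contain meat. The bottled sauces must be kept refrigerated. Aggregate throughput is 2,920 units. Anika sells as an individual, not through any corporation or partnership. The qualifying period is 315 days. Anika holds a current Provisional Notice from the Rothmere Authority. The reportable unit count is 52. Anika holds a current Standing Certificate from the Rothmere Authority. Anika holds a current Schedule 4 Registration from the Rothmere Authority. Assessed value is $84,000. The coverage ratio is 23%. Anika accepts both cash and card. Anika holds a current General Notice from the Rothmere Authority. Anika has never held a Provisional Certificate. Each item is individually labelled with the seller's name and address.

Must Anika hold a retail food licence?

Yes — Anika must hold a retail food licence.

Exception (a) requires that the baseline figure is below 293; but the baseline figure is 331, not below 293, so (a) is unavailable.
Exception (b) is satisfied on its face — the reportable unit count is 52, less than the 56 limit; a current Provisional Notice is held; a current Annual Exemption Letter is held. But applying paragraphs (g)–(m): (g) operates — a current Annual Approval is held. (h) operates (a current Standing Certificate is held), but is itself disapplied by (i): (i) operates against (h): the bottled sauces contain meat. (j) would limit (i) — assessed value is $84,000, under the $98,000 limit — but (k) sets (j) aside: (k) is triggered — the reference index is 655, less than the 668 limit. (l) operates (a current Schedule 4 Registration is held), but is overridden by (m): (m) operates against (l): the coverage ratio is 23%, meeting the 22% threshold. Exception (b) does not apply.
Exception (c) does not apply: the bottled sauces require refrigeration.
Exception (d)'s conditions are all satisfied: the seller is a natural person; items are individually labelled. Turning to paragraph (o): (o) operates against (d): a current General Notice is held. So (d) is unavailable.
All of (e)'s requirements are met (gross monthly sales are $620, below the $650 limit; all sales are at a certified farmers' market). However, paragraph (p) must be considered: (p) operates — some sales are to a restaurant for resale. So (e) is unavailable.
No exception applies. The general rule governs.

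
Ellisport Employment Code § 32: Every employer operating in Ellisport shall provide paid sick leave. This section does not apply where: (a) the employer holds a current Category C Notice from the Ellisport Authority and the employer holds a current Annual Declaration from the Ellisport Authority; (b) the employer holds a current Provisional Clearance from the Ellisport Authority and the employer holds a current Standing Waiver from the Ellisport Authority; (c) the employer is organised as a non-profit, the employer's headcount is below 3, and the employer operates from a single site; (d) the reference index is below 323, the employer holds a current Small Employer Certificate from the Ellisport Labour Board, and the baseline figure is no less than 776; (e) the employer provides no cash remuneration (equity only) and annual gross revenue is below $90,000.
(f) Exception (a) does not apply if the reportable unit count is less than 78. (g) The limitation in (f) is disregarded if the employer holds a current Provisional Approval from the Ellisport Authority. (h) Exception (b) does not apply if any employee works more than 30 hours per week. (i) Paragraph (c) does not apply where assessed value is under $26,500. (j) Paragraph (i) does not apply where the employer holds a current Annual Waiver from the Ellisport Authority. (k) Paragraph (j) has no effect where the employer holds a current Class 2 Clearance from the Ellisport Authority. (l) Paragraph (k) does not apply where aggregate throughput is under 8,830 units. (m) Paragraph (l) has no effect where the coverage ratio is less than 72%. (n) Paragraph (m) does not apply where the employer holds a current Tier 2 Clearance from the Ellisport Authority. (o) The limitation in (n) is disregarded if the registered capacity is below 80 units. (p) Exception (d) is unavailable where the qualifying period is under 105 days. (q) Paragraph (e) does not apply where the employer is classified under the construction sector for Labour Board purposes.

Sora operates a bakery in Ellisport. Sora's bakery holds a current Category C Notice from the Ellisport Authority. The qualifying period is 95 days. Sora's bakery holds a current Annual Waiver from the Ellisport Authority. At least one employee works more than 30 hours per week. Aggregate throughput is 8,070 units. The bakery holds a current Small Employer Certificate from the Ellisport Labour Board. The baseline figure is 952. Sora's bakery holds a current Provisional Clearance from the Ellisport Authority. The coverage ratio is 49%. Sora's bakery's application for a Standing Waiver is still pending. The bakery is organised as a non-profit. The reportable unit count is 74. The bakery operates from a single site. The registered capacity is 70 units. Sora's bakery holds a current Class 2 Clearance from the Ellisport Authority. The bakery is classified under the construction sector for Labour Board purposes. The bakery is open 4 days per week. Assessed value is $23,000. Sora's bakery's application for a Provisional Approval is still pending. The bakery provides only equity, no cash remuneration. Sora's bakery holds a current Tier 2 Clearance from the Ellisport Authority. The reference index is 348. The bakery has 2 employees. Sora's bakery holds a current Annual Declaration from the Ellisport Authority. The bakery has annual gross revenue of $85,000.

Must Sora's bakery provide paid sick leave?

Yes — Sora's bakery must provide paid sick leave.

Exception (a) is satisfied on its face — a current Category C Notice is held; a current Annual Declaration is held. However, paragraphs (f)–(g) must be considered: (f) operates against (a): the reportable unit count is 74, less than the 78 limit. (g) is not triggered (the Provisional Approval is not current), so (f) stands. (a) is therefore removed.
Exception (b) fails — no current Standing Waiver is held.
Exception (c)'s conditions are all satisfied: the employer is a non-profit; the employer's headcount is 2, below the 3 limit; the employer operates from a single site. Turning to paragraphs (i)–(o): (i) operates against (c): assessed value is $23,000, under the $26,500 limit. (j) would limit (i) — a current Annual Waiver is held — but (k) sets (j) aside: (k) is engaged — a current Class 2 Clearance is held. (l) is triggered (aggregate throughput is 8,070 units, under the 8,830 units limit), but is displaced by (m): (m) operates against (l): the coverage ratio is 49%, less than the 72% limit. (n) is triggered (a current Tier 2 Clearance is held), but is itself disapplied by (o): (o) operates — the registered capacity is 70 units, below the 80 units limit. Exception (c) does not apply.
Exception (d) requires that the reference index is below 323; but the reference index is 348, not below 323, so (d) is unavailable.
Exception (e) is satisfied on its face — remuneration is equity-only; annual gross revenue is $85,000, below the $90,000 limit. But: (q) operates against (e): the bakery is classified under the construction sector. (e) is therefore removed.
Every exception is unavailable, so the rule governs.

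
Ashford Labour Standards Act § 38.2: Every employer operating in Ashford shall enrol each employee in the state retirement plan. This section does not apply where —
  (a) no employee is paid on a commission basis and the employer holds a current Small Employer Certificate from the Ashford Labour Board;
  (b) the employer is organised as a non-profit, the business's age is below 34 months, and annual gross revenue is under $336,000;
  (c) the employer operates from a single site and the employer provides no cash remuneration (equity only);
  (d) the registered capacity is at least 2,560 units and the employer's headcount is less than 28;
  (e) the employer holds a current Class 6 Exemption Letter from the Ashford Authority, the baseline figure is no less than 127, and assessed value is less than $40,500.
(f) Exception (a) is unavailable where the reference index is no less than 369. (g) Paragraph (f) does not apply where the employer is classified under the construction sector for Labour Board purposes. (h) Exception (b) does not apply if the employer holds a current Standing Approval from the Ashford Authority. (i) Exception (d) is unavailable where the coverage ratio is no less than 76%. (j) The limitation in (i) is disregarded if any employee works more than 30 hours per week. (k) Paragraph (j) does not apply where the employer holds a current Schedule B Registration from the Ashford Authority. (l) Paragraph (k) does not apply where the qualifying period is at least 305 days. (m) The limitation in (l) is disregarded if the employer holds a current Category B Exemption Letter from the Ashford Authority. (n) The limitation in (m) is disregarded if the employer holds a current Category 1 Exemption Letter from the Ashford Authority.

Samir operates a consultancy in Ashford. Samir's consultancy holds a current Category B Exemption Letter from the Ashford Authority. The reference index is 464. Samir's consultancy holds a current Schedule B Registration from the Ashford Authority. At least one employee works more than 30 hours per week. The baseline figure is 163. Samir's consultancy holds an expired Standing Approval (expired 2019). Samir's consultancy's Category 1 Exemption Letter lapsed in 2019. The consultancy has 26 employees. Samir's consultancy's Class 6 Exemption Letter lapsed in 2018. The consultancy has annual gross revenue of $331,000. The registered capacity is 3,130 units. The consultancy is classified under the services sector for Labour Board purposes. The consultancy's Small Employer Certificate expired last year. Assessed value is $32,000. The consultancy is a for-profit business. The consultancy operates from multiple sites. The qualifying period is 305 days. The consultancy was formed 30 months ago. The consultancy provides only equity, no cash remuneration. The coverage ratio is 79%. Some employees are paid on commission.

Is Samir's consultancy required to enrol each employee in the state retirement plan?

Exception (a) does not apply: some employees are paid on commission.
Exception (b) requires that the employer is organised as a non-profit; but the employer is for-profit, so (b) is unavailable.
Exception (c) requires that the employer operates from a single site; but the employer operates from multiple sites, so (c) is unavailable.
Exception (d)'s conditions are all satisfied: the registered capacity is 3,130 units, meeting the 2,560 units threshold; the employer's headcount is 26, less than the 28 limit. Turning to paragraphs (i)–(n): (i) operates against (d): the coverage ratio is 79%, meeting the 76% threshold. (j) would limit (i) — at least one employee exceeds 30 hours/week — but (k) sets (j) aside: (k) operates — a current Schedule B Registration is held. (l) operates (the qualifying period is 305 days, meeting the 305 days threshold), but yields to (m): (m) is triggered — a current Category B Exemption Letter is held. (n), which would lift (m), is not triggered — the Category 1 Exemption Letter is not current. So (d) is unavailable.
Exception (e) requires that the employer holds a current Class 6 Exemption Letter from the Ashford Authority; but the Class 6 Exemption Letter is not current, so (e) is unavailable.
No exception applies. The general rule governs.

Yes — Samir's consultancy must enrol each employee in the state retirement plan.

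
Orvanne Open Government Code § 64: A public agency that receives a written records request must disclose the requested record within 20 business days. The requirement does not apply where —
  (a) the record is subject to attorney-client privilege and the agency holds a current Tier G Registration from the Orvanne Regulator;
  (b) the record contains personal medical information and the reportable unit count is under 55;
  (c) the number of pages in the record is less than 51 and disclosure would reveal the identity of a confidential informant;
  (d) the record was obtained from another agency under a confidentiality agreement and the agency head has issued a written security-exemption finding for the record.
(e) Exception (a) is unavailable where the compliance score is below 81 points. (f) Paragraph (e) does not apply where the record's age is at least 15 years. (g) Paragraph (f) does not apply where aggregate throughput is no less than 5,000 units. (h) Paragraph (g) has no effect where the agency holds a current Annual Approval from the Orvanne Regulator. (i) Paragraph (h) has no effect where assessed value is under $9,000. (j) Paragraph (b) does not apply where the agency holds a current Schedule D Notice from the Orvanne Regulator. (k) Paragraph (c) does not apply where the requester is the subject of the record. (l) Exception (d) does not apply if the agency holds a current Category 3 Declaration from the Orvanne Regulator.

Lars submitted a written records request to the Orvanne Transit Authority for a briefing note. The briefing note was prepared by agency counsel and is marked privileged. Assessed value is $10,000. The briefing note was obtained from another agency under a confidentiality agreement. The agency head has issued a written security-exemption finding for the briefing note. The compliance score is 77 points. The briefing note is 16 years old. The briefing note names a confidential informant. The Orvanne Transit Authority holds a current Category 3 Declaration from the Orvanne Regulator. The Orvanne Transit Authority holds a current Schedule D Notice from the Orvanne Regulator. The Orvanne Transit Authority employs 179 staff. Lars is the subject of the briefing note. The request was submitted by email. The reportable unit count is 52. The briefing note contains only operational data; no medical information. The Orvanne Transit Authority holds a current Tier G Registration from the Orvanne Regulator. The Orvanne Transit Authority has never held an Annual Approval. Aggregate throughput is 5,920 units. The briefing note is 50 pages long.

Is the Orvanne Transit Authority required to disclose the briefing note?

Yes — the Orvanne Transit Authority must disclose the briefing note.

Exception (a) is satisfied on its face — the briefing note is privileged; a current Tier G Registration is held. But applying paragraphs (e)–(i): (e) applies — the compliance score is 77 points, below the 81 points limit. (f) would limit (e) — the record's age is 16 years, meeting the 15 years threshold — but (g) sets (f) aside: (g) operates — aggregate throughput is 5,920 units, meeting the 5,000 units threshold. (h) is inapplicable (no current Annual Approval is held), so (g) stands. So (a) is unavailable.
Exception (b) does not apply: the briefing note contains only operational data.
Exception (c): the number of pages in the record is 50, less than the 51 limit; the briefing note names a confidential informant — every condition holds. But applying paragraph (k): (k) operates against (c): Lars is the subject of the briefing note. (c) is therefore removed.
All of (d)'s requirements are met (the briefing note was obtained under a confidentiality agreement; a written security-exemption finding has been issued). Turning to paragraph (l): (l) is triggered — a current Category 3 Declaration is held. So (d) is unavailable.
Every exception is unavailable, so the rule governs.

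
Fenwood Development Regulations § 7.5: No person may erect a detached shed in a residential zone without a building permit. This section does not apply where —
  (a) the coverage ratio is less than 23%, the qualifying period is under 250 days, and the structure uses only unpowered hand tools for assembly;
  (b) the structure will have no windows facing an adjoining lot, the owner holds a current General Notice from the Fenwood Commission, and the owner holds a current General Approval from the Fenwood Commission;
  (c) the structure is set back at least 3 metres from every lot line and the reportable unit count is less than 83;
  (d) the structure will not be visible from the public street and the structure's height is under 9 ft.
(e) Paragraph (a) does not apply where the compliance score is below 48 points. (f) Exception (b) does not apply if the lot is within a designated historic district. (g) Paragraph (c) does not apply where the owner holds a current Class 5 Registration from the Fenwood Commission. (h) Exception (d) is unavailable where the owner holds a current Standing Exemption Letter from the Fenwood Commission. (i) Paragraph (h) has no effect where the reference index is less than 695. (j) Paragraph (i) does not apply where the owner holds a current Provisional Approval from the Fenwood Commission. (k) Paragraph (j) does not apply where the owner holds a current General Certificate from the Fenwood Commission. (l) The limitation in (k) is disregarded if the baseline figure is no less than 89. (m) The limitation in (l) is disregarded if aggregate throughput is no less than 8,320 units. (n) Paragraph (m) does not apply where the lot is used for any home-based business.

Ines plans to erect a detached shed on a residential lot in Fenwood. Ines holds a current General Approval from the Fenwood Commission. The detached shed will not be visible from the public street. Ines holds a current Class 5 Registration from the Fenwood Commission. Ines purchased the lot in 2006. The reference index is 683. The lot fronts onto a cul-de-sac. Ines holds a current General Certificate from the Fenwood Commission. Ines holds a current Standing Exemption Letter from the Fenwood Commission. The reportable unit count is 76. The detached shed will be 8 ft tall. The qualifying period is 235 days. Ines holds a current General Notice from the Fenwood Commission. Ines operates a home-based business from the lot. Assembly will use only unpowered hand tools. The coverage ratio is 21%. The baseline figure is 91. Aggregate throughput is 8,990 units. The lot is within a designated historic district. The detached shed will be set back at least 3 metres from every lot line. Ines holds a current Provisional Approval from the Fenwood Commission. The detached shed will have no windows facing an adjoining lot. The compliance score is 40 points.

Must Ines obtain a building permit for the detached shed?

Yes — Ines must obtain a building permit.

Exception (a) is satisfied on its face — the coverage ratio is 21%, less than the 23% limit; the qualifying period is 235 days, under the 250 days limit; assembly uses only hand tools. However, paragraph (e) must be considered: (e) operates against (a): the compliance score is 40 points, below the 48 points limit. So (a) is unavailable.
Exception (b): no windows face an adjoining lot; a current General Notice is held; a current General Approval is held — every condition holds. But: (f) operates against (b): the lot is in a historic district. Exception (b) does not apply.
All of (c)'s requirements are met (the setback is at least 3 m on every side; the reportable unit count is 76, less than the 83 limit). However, paragraph (g) must be considered: (g) operates against (c): a current Class 5 Registration is held. (c) is therefore removed.
Exception (d) is satisfied on its face — the structure will not be visible from the street; the structure's height is 8 ft, under the 9 ft limit. However, paragraphs (h)–(n) must be considered: (h) is triggered — a current Standing Exemption Letter is held. (i) would limit (h) — the reference index is 683, less than the 695 limit — but (j) sets (i) aside: (j) operates against (i): a current Provisional Approval is held. (k) is engaged (a current General Certificate is held), but is overridden by (l): (l) operates against (k): the baseline figure is 91, meeting the 89 threshold. (m) applies (aggregate throughput is 8,990 units, meeting the 8,320 units threshold), but yields to (n): (n) operates against (m): a home-based business operates on the lot. (d) is therefore removed.
No exception is made out. Ines falls within the general rule.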